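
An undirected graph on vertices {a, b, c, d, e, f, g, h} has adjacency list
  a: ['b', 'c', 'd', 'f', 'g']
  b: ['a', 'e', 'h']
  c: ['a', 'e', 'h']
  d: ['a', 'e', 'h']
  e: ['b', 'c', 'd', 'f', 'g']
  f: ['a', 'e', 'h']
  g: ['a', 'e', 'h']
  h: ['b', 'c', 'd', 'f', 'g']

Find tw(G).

3

A width-3 tree decomposition is:
Bags: B1 = {a, d, e, h}  B2 = {a, e, g, h}  B3 = {a, e, f, h}  B4 = {a, b, e, h}  B5 = {a, c, e, h}
Tree: B1–B2, B2–B3, B3–B4, B4–B5
The largest bag has 4 vertices, giving width 3; this decomposition certifies tw(G) ≤ 3. For the lower bound: the 4 vertex sets {a,d}, {g,h}, {e}, {f} are disjoint, each induces a connected subgraph, and every pair is joined by at least one edge of G. Contracting each set to a single vertex therefore yields K_{4} as a minor, and since treewidth is minor-monotone, tw(G) ≥ tw(K_{4}) = 3. The upper and lower bounds meet at 3, so that is the treewidth.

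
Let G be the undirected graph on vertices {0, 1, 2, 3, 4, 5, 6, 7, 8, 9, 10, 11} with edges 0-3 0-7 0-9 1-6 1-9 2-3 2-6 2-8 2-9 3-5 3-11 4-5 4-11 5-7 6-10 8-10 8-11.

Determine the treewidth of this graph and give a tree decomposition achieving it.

The largest bag has 4 vertices, giving width 3; this decomposition certifies tw(G) ≤ 3. For the lower bound: the 4 vertex sets {1,6,10}, {9}, {2}, {0,3,8,11} are disjoint, each induces a connected subgraph, and every pair is joined by at least one edge of G. Contracting each set to a single vertex therefore yields K_{4} as a minor, and since treewidth is minor-monotone, tw(G) ≥ tw(K_{4}) = 3. The upper and lower bounds meet at 3, so that is the treewidth.

Treewidth 3.
Bags: B1 = {1, 6, 9, 10}  B2 = {2, 6, 9, 10}  B3 = {2, 8, 9, 10}  B4 = {0, 2, 8, 9}  B5 = {0, 2, 3, 8}  B6 = {0, 3, 8, 11}  B7 = {0, 3, 7, 11}  B8 = {3, 5, 7, 11}  B9 = {4, 5, 7, 11}
Tree: B1–B2, B2–B3, B3–B4, B4–B5, B5–B6, B6–B7, B7–B8, B8–B9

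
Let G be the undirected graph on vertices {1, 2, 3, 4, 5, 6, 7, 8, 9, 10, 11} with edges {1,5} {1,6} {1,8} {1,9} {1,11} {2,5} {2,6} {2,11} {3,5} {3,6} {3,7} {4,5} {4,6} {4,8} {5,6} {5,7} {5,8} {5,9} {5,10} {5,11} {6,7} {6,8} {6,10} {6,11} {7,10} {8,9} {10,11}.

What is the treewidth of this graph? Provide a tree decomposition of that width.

Treewidth 3.
One such decomposition:
Bags: B1 = {2, 5, 6, 11}  B2 = {1, 5, 6, 11}  B3 = {1, 5, 6, 8}  B4 = {5, 6, 10, 11}  B5 = {1, 5, 8, 9}  B6 = {5, 6, 7, 10}  B7 = {3, 5, 6, 7}  B8 = {4, 5, 6, 8}
Tree: B1–B2, B2–B3, B1–B4, B3–B5, B4–B6, B6–B7, B3–B8

Every bag has size at most 4, so the width is 4 − 1 = 3 and tw(G) ≤ 3. On the other hand G contains the 4-clique {1, 5, 8, 9}. A clique must lie in a single bag of any decomposition, so no decomposition can have width below 3. Hence tw(G) = 3 exactly.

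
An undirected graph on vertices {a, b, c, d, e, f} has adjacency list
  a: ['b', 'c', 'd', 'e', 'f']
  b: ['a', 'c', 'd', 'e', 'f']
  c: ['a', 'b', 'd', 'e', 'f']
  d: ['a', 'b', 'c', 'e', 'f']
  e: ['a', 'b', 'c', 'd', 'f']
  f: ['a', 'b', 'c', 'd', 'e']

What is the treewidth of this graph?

A width-5 tree decomposition is:
Bags: B1 = {a, b, c, d, e, f}
Tree: (single bag)
With just one bag of size 6, the width is 6 − 1 = 5, so tw(G) ≤ 5. On the other hand G contains the 6-clique {a, b, c, d, e, f}. A clique must lie in a single bag of any decomposition, so no decomposition can have width below 5. Hence tw(G) = 5 exactly.

5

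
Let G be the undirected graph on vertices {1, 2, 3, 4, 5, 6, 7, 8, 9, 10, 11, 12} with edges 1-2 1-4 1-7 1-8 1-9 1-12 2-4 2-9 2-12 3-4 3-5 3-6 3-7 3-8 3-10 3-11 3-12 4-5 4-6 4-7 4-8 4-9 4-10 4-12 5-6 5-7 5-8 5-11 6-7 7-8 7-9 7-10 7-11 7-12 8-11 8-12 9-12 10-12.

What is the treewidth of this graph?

A width-4 tree decomposition is:
Bags: B1 = {1, 4, 7, 8, 12}  B2 = {1, 4, 7, 9, 12}  B3 = {3, 4, 7, 8, 12}  B4 = {1, 2, 4, 9, 12}  B5 = {3, 4, 5, 7, 8}  B6 = {3, 4, 7, 10, 12}  B7 = {3, 5, 7, 8, 11}  B8 = {3, 4, 5, 6, 7}
Tree: B1–B2, B1–B3, B2–B4, B3–B5, B3–B6, B5–B7, B5–B8
The largest bag has 5 vertices, giving width 4; this decomposition certifies tw(G) ≤ 4. Conversely, {3, 5, 7, 8, 11} is a clique of size 5, and the vertices of any clique must share a bag in every tree decomposition; so some bag has ≥ 5 vertices and tw(G) ≥ 4. Combining the bounds, tw(G) = 4.

4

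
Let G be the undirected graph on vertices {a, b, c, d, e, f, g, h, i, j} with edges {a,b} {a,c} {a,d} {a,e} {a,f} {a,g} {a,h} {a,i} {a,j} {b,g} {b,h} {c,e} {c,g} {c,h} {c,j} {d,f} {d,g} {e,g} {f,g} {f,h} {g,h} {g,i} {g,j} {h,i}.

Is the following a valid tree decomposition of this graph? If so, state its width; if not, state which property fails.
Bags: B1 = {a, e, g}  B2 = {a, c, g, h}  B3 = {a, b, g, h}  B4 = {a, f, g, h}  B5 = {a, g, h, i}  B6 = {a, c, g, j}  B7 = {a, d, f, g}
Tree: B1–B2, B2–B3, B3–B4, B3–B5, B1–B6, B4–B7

No — edge (c,e) lies in no bag.

A tree decomposition must satisfy three properties: every vertex lies in some bag; for every edge, both endpoints lie together in some bag; and for every vertex, the bags containing it form a connected subtree. Here edge (c,e) lies in no bag, so the decomposition is invalid.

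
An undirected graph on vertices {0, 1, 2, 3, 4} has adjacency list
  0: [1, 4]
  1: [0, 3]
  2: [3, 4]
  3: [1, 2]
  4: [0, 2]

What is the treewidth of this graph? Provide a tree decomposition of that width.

Each bag holds 3 vertices, so the decomposition has width 2, which upper-bounds the treewidth. The edges 3–1–0–4–2–3 form a cycle, so G is not a tree and its treewidth is at least 2. The upper and lower bounds meet at 2, so that is the treewidth.

Treewidth 2.
One such decomposition:
Bags: B1 = {0, 1, 3}  B2 = {0, 3, 4}  B3 = {2, 3, 4}
Tree: B1–B2, B2–B3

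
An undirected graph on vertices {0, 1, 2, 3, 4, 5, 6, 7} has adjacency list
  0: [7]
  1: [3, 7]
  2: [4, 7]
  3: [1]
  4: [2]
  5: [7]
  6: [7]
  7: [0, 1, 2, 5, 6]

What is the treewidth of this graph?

A width-1 tree decomposition is:
Bags: B1 = {1, 7}  B2 = {0, 7}  B3 = {2, 7}  B4 = {2, 4}  B5 = {6, 7}  B6 = {5, 7}  B7 = {1, 3}
Tree: B1–B2, B2–B3, B3–B4, B3–B5, B3–B6, B1–B7
Each bag holds 2 vertices, so the decomposition has width 1, which upper-bounds the treewidth. Since G has at least one edge (e.g. 7–1), it is not an edgeless graph, so tw(G) ≥ 1. Hence tw(G) = 1 exactly.

1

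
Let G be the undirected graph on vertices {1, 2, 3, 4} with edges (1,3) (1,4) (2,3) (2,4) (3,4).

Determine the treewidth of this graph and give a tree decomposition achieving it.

Treewidth 2.
One optimal decomposition is:
Bags: B1 = {1, 3, 4}  B2 = {2, 3, 4}
Tree: B1–B2

Each bag holds 3 vertices, so the decomposition has width 2, which upper-bounds the treewidth. On the other hand G contains the 3-clique {1, 3, 4}. A clique must lie in a single bag of any decomposition, so no decomposition can have width below 2. The upper and lower bounds meet at 2, so that is the treewidth.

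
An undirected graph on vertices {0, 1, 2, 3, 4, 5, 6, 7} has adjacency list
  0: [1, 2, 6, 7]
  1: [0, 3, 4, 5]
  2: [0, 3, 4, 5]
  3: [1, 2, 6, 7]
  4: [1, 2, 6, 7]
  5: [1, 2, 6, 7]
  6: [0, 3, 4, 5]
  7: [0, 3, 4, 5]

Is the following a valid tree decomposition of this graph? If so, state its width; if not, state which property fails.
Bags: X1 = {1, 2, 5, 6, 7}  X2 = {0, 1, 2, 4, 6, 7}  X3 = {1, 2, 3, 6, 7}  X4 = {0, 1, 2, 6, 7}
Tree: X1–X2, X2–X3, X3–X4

No — bags containing vertex 0 are not connected in the tree.

A tree decomposition must satisfy three properties: every vertex lies in some bag; for every edge, both endpoints lie together in some bag; and for every vertex, the bags containing it form a connected subtree. Here bags containing vertex 0 are not connected in the tree, so the decomposition is invalid.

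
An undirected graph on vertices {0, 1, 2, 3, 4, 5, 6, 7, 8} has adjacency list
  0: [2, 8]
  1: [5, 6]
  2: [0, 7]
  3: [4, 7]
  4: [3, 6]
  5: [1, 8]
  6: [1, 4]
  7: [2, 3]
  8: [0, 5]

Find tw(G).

A width-2 tree decomposition is:
Bags: B1 = {1, 5, 8}  B2 = {1, 6, 8}  B3 = {4, 6, 8}  B4 = {3, 4, 8}  B5 = {3, 7, 8}  B6 = {2, 7, 8}  B7 = {0, 2, 8}
Tree: B1–B2, B2–B3, B3–B4, B4–B5, B5–B6, B6–B7
Each bag holds 3 vertices, so the decomposition has width 2, which upper-bounds the treewidth. For the lower bound, G contains the cycle 8–5–1–6–4–3–7–2–0–8, so G is not a forest; only forests have treewidth ≤ 1, hence tw(G) ≥ 2. Therefore the treewidth is 2.

2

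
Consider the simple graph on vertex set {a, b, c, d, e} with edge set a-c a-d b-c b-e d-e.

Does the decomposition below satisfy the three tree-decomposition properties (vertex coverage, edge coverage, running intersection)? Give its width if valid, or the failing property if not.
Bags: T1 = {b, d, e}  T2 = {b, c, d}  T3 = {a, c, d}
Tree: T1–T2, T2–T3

Checking the three conditions: (i) the bags cover all of {a, b, c, d, e}; (ii) for each edge, some bag contains both endpoints; (iii) the bags containing any fixed vertex form a subtree. All hold, so the decomposition is valid with width 3 − 1 = 2.

Yes; width 2.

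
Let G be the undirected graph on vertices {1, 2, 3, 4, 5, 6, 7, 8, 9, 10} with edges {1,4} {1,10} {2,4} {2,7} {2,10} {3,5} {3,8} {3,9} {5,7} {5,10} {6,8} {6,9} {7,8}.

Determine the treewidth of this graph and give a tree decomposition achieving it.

Every bag has size at most 3, so the width is 3 − 1 = 2 and tw(G) ≤ 2. For the lower bound, G contains the cycle 1–4–2–10–1, so G is not a forest; only forests have treewidth ≤ 1, hence tw(G) ≥ 2. Therefore the treewidth is 2.

Treewidth 2.
Bags: B1 = {1, 4, 10}  B2 = {2, 4, 10}  B3 = {2, 5, 10}  B4 = {2, 5, 7}  B5 = {3, 5, 7}  B6 = {3, 7, 8}  B7 = {3, 8, 9}  B8 = {6, 8, 9}
Tree: B1–B2, B2–B3, B3–B4, B4–B5, B5–B6, B6–B7, B7–B8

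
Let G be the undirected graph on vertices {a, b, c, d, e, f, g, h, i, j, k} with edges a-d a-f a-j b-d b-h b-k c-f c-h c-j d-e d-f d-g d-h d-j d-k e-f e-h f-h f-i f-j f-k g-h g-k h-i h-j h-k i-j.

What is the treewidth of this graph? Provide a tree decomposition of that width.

Treewidth 3.
One such decomposition:
Bags: B1 = {d, f, h, k}  B2 = {b, d, h, k}  B3 = {d, f, h, j}  B4 = {a, d, f, j}  B5 = {c, f, h, j}  B6 = {d, g, h, k}  B7 = {f, h, i, j}  B8 = {d, e, f, h}
Tree: B1–B2, B1–B3, B3–B4, B3–B5, B2–B6, B5–B7, B3–B8

Each bag holds 4 vertices, so the decomposition has width 3, which upper-bounds the treewidth. On the other hand G contains the 4-clique {d, g, h, k}. A clique must lie in a single bag of any decomposition, so no decomposition can have width below 3. The upper and lower bounds meet at 3, so that is the treewidth.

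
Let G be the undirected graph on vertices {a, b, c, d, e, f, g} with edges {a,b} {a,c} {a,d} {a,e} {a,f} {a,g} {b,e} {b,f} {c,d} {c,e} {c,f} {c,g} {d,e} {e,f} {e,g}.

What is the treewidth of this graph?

3

A width-3 tree decomposition is:
Bags: B1 = {a, c, e, f}  B2 = {a, c, e, g}  B3 = {a, b, e, f}  B4 = {a, c, d, e}
Tree: B1–B2, B1–B3, B1–B4
Every bag has size at most 4, so the width is 4 − 1 = 3 and tw(G) ≤ 3. Conversely, {a, c, d, e} is a clique of size 4, and the vertices of any clique must share a bag in every tree decomposition; so some bag has ≥ 4 vertices and tw(G) ≥ 3. The upper and lower bounds meet at 3, so that is the treewidth.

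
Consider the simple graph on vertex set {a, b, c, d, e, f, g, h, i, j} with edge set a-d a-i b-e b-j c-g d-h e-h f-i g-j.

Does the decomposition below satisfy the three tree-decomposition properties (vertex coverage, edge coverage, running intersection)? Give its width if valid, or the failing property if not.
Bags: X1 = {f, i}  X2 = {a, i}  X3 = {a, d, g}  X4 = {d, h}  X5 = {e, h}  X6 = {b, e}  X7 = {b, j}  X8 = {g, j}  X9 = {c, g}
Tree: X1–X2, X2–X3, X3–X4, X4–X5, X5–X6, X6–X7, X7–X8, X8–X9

A tree decomposition must satisfy three properties: every vertex lies in some bag; for every edge, both endpoints lie together in some bag; and for every vertex, the bags containing it form a connected subtree. Here bags containing vertex g are not connected in the tree, so the decomposition is invalid.

No — bags containing vertex g are not connected in the tree.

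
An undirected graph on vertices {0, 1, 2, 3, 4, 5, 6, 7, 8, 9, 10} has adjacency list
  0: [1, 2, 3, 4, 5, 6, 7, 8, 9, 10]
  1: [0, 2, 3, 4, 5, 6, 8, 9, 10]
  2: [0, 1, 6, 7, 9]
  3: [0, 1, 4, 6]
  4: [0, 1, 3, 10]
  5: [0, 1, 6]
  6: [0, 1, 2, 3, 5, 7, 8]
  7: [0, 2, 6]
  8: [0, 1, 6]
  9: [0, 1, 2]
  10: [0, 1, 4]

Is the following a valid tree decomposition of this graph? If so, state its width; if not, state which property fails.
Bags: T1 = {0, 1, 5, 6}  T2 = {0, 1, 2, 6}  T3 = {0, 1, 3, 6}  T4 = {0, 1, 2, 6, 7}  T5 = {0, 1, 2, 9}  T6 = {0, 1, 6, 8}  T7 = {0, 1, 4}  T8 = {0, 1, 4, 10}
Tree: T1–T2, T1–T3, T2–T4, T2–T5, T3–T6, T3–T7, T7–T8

No — edge (3,4) lies in no bag.

A tree decomposition must satisfy three properties: every vertex lies in some bag; for every edge, both endpoints lie together in some bag; and for every vertex, the bags containing it form a connected subtree. Here edge (3,4) lies in no bag, so the decomposition is invalid.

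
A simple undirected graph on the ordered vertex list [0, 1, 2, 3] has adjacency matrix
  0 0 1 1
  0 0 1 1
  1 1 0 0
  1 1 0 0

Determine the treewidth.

2

A width-2 tree decomposition is:
Bags: B1 = {0, 2, 3}  B2 = {1, 2, 3}
Tree: B1–B2
Every bag has size at most 3, so the width is 3 − 1 = 2 and tw(G) ≤ 2. The edges 3–0–2–1–3 form a cycle, so G is not a tree and its treewidth is at least 2. The upper and lower bounds meet at 2, so that is the treewidth.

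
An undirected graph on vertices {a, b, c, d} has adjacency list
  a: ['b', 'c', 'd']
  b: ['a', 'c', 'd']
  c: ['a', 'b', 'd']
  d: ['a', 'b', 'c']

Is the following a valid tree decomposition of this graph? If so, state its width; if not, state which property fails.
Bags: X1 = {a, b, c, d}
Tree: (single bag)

Yes; width 3.

Checking the three conditions: (i) the bags cover all of {a, b, c, d}; (ii) for each edge, some bag contains both endpoints; (iii) the bags containing any fixed vertex form a subtree. All hold, so the decomposition is valid with width 4 − 1 = 3.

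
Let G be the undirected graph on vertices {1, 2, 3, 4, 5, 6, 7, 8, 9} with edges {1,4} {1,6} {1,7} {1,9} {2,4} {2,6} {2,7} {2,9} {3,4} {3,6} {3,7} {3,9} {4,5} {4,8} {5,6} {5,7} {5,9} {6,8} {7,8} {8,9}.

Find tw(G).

4

A width-4 tree decomposition is:
Bags: B1 = {1, 4, 6, 7, 9}  B2 = {4, 6, 7, 8, 9}  B3 = {3, 4, 6, 7, 9}  B4 = {4, 5, 6, 7, 9}  B5 = {2, 4, 6, 7, 9}
Tree: B1–B2, B2–B3, B3–B4, B4–B5
Every bag has size at most 5, so the width is 5 − 1 = 4 and tw(G) ≤ 4. For the lower bound: the 5 vertex sets {1,9}, {6,8}, {3,7}, {4}, {5} are disjoint, each induces a connected subgraph, and every pair is joined by at least one edge of G. Contracting each set to a single vertex therefore yields K_{5} as a minor, and since treewidth is minor-monotone, tw(G) ≥ tw(K_{5}) = 4. Therefore the treewidth is 4.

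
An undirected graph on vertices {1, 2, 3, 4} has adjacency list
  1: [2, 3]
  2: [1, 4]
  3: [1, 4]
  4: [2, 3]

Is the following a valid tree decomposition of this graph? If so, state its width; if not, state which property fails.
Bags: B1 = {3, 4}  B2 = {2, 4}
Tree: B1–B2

No — vertex 1 appears in no bag.

A tree decomposition must satisfy three properties: every vertex lies in some bag; for every edge, both endpoints lie together in some bag; and for every vertex, the bags containing it form a connected subtree. Here vertex 1 appears in no bag, so the decomposition is invalid.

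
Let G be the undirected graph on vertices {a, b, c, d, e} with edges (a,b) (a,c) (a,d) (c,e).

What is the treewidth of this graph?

A width-1 tree decomposition is:
Bags: B1 = {a, c}  B2 = {c, e}  B3 = {a, d}  B4 = {a, b}
Tree: B1–B2, B1–B3, B1–B4
Every bag has size at most 2, so the width is 2 − 1 = 1 and tw(G) ≤ 1. Any graph with an edge has treewidth ≥ 1, and G has the edge a–c. Hence tw(G) = 1 exactly.

1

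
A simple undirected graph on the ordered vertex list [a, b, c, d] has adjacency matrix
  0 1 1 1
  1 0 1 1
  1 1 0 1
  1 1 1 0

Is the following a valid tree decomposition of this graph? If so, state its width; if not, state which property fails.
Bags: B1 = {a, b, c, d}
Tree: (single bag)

Yes; width 3.

Every vertex of G appears in some bag (union = {a, b, c, d}); every edge is covered by a bag; and for each vertex v the set of bags containing v is connected in the bag tree. The decomposition is therefore valid. The largest bag has 4 vertices, so the width is 3.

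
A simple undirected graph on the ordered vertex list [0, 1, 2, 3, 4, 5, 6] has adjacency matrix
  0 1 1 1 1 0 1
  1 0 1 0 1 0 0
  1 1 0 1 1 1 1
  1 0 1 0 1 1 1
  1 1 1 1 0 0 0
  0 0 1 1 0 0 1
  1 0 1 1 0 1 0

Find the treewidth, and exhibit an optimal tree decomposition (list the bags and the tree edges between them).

Treewidth 3.
One optimal decomposition is:
Bags: B1 = {0, 2, 3, 6}  B2 = {0, 2, 3, 4}  B3 = {2, 3, 5, 6}  B4 = {0, 1, 2, 4}
Tree: B1–B2, B1–B3, B2–B4

Each bag holds 4 vertices, so the decomposition has width 3, which upper-bounds the treewidth. For the lower bound, the 4 vertices {0, 1, 2, 4} are pairwise adjacent, and any tree decomposition puts a clique entirely inside one bag — forcing width ≥ 3. Therefore the treewidth is 3.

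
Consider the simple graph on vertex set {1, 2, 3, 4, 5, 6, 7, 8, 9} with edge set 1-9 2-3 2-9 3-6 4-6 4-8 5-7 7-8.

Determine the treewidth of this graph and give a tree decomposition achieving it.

Treewidth 1.
One optimal decomposition is:
Bags: B1 = {1, 9}  B2 = {2, 9}  B3 = {2, 3}  B4 = {3, 6}  B5 = {4, 6}  B6 = {4, 8}  B7 = {7, 8}  B8 = {5, 7}
Tree: B1–B2, B2–B3, B3–B4, B4–B5, B5–B6, B6–B7, B7–B8

The largest bag has 2 vertices, giving width 1; this decomposition certifies tw(G) ≤ 1. Any graph with an edge has treewidth ≥ 1, and G has the edge 1–9. Therefore the treewidth is 1.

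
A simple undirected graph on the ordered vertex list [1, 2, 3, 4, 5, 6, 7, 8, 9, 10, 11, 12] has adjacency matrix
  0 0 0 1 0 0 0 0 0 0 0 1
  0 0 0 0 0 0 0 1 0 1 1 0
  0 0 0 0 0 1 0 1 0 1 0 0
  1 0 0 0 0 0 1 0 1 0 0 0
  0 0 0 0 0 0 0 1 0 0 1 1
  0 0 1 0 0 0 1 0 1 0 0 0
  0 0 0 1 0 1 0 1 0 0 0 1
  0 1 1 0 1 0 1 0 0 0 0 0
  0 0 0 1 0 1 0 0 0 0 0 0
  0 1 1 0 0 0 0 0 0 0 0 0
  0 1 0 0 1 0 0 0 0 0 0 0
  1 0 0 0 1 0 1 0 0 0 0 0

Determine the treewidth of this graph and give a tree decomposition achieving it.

The largest bag has 4 vertices, giving width 3; this decomposition certifies tw(G) ≤ 3. For the lower bound: the 4 vertex sets {1,4,9}, {12}, {7}, {3,5,6,8} are disjoint, each induces a connected subgraph, and every pair is joined by at least one edge of G. Contracting each set to a single vertex therefore yields K_{4} as a minor, and since treewidth is minor-monotone, tw(G) ≥ tw(K_{4}) = 3. Therefore the treewidth is 3.

Treewidth 3.
Bags: B1 = {1, 4, 9, 12}  B2 = {4, 7, 9, 12}  B3 = {6, 7, 9, 12}  B4 = {5, 6, 7, 12}  B5 = {5, 6, 7, 8}  B6 = {3, 5, 6, 8}  B7 = {3, 5, 8, 11}  B8 = {2, 3, 8, 11}  B9 = {2, 3, 10, 11}
Tree: B1–B2, B2–B3, B3–B4, B4–B5, B5–B6, B6–B7, B7–B8, B8–B9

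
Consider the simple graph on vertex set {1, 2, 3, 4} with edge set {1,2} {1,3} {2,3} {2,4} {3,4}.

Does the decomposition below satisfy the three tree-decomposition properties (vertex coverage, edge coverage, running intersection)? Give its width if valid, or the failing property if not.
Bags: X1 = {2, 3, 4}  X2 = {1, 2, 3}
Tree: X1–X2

Vertex coverage: the bags together contain {1, 2, 3, 4}, the full vertex set. Edge coverage: each edge of G has both endpoints in at least one bag. Running intersection: for every vertex, the bags containing it form a connected subtree. All three properties hold, so this is a valid tree decomposition of width max|bag| − 1 = 2, and hence tw(G) ≤ 2.

Yes; width 2.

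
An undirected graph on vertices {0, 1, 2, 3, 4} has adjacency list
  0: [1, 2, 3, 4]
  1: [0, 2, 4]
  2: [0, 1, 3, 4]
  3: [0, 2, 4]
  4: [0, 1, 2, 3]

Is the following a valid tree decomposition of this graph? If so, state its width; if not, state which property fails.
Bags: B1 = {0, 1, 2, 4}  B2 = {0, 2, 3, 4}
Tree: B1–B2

Every vertex of G appears in some bag (union = {0, 1, 2, 3, 4}); every edge is covered by a bag; and for each vertex v the set of bags containing v is connected in the bag tree. The decomposition is therefore valid. The largest bag has 4 vertices, so the width is 3.

Yes; width 3.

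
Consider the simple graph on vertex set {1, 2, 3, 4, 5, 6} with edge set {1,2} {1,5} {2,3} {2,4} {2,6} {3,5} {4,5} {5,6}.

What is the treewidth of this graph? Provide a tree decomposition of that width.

Each bag holds 3 vertices, so the decomposition has width 2, which upper-bounds the treewidth. The edges 2–3–5–4–2 form a cycle, so G is not a tree and its treewidth is at least 2. Therefore the treewidth is 2.

Treewidth 2.
One such decomposition:
Bags: B1 = {2, 3, 5}  B2 = {2, 4, 5}  B3 = {1, 2, 5}  B4 = {2, 5, 6}
Tree: B1–B2, B2–B3, B3–B4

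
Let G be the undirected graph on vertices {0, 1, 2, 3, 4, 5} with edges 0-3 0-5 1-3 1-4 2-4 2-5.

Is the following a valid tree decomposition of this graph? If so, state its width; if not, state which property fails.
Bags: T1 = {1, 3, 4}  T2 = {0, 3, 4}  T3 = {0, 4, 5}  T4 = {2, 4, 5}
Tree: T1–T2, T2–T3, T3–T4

Vertex coverage: the bags together contain {0, 1, 2, 3, 4, 5}, the full vertex set. Edge coverage: each edge of G has both endpoints in at least one bag. Running intersection: for every vertex, the bags containing it form a connected subtree. All three properties hold, so this is a valid tree decomposition of width max|bag| − 1 = 2, and hence tw(G) ≤ 2.

Yes; width 2.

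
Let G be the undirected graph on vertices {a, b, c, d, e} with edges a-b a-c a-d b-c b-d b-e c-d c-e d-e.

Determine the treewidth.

A width-3 tree decomposition is:
Bags: B1 = {a, b, c, d}  B2 = {b, c, d, e}
Tree: B1–B2
The largest bag has 4 vertices, giving width 3; this decomposition certifies tw(G) ≤ 3. For the lower bound, the 4 vertices {b, c, d, e} are pairwise adjacent, and any tree decomposition puts a clique entirely inside one bag — forcing width ≥ 3. Therefore the treewidth is 3.

3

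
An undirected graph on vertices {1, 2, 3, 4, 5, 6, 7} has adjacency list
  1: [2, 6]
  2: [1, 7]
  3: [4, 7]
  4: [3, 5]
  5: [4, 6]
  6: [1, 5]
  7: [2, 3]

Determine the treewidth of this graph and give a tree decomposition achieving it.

Treewidth 2.
One optimal decomposition is:
Bags: B1 = {4, 5, 6}  B2 = {1, 4, 6}  B3 = {1, 2, 4}  B4 = {2, 4, 7}  B5 = {3, 4, 7}
Tree: B1–B2, B2–B3, B3–B4, B4–B5

Each bag holds 3 vertices, so the decomposition has width 2, which upper-bounds the treewidth. The edges 4–5–6–1–2–7–3–4 form a cycle, so G is not a tree and its treewidth is at least 2. Hence tw(G) = 2 exactly.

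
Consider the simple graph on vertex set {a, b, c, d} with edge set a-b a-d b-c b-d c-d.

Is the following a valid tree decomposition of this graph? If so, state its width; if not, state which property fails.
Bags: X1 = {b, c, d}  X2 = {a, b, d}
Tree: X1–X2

Vertex coverage: the bags together contain {a, b, c, d}, the full vertex set. Edge coverage: each edge of G has both endpoints in at least one bag. Running intersection: for every vertex, the bags containing it form a connected subtree. All three properties hold, so this is a valid tree decomposition of width max|bag| − 1 = 2, and hence tw(G) ≤ 2.

Yes; width 2.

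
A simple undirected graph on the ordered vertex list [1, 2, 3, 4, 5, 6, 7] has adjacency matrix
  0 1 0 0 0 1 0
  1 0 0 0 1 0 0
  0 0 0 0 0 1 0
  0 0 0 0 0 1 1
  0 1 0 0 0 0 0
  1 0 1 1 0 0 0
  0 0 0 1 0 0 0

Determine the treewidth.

A width-1 tree decomposition is:
Bags: B1 = {1, 6}  B2 = {1, 2}  B3 = {3, 6}  B4 = {4, 6}  B5 = {2, 5}  B6 = {4, 7}
Tree: B1–B2, B1–B3, B3–B4, B2–B5, B4–B6
Each bag holds 2 vertices, so the decomposition has width 1, which upper-bounds the treewidth. Any graph with an edge has treewidth ≥ 1, and G has the edge 6–1. Therefore the treewidth is 1.

1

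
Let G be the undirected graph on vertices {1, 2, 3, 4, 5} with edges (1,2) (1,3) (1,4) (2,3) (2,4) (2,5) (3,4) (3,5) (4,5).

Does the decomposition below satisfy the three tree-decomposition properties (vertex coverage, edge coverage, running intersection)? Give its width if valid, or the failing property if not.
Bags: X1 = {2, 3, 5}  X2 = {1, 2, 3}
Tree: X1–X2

No — vertex 4 appears in no bag.

A tree decomposition must satisfy three properties: every vertex lies in some bag; for every edge, both endpoints lie together in some bag; and for every vertex, the bags containing it form a connected subtree. Here vertex 4 appears in no bag, so the decomposition is invalid.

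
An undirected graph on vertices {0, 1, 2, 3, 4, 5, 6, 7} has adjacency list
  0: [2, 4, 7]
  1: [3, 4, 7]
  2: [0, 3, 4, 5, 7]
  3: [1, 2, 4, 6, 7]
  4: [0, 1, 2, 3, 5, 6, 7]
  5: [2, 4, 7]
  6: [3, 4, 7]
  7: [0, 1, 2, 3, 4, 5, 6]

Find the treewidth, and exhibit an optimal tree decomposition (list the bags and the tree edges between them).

Treewidth 3.
Bags: B1 = {0, 2, 4, 7}  B2 = {2, 4, 5, 7}  B3 = {2, 3, 4, 7}  B4 = {1, 3, 4, 7}  B5 = {3, 4, 6, 7}
Tree: B1–B2, B1–B3, B3–B4, B4–B5

Every bag has size at most 4, so the width is 4 − 1 = 3 and tw(G) ≤ 3. For the lower bound, the 4 vertices {1, 3, 4, 7} are pairwise adjacent, and any tree decomposition puts a clique entirely inside one bag — forcing width ≥ 3. Combining the bounds, tw(G) = 3.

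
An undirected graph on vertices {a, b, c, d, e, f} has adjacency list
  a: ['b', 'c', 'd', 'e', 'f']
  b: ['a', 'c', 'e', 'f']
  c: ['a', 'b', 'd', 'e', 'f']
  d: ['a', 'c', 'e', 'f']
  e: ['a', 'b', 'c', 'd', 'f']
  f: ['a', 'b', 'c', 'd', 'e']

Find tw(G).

4

A width-4 tree decomposition is:
Bags: B1 = {a, b, c, e, f}  B2 = {a, c, d, e, f}
Tree: B1–B2
Every bag has size at most 5, so the width is 5 − 1 = 4 and tw(G) ≤ 4. On the other hand G contains the 5-clique {a, c, d, e, f}. A clique must lie in a single bag of any decomposition, so no decomposition can have width below 4. Combining the bounds, tw(G) = 4.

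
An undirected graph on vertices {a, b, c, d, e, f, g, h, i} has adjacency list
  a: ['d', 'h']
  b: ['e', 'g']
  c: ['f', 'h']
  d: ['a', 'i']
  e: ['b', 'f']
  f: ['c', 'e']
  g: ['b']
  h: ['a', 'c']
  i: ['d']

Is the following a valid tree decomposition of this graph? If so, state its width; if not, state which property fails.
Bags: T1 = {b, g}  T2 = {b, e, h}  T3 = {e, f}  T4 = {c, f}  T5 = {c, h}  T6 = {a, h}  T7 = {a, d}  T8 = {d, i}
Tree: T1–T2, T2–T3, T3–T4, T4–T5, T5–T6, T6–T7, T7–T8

No — bags containing vertex h are not connected in the tree.

A tree decomposition must satisfy three properties: every vertex lies in some bag; for every edge, both endpoints lie together in some bag; and for every vertex, the bags containing it form a connected subtree. Here bags containing vertex h are not connected in the tree, so the decomposition is invalid.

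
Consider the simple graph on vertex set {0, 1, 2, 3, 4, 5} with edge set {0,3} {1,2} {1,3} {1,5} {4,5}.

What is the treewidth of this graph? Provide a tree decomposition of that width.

Treewidth 1.
Bags: B1 = {1, 3}  B2 = {0, 3}  B3 = {1, 5}  B4 = {1, 2}  B5 = {4, 5}
Tree: B1–B2, B1–B3, B1–B4, B3–B5

Each bag holds 2 vertices, so the decomposition has width 1, which upper-bounds the treewidth. Any graph with an edge has treewidth ≥ 1, and G has the edge 1–3. Therefore the treewidth is 1.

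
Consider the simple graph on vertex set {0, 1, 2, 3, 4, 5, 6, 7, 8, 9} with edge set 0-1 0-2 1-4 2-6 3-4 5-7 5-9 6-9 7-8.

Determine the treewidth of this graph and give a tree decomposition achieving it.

The largest bag has 2 vertices, giving width 1; this decomposition certifies tw(G) ≤ 1. Since G has at least one edge (e.g. 3–4), it is not an edgeless graph, so tw(G) ≥ 1. Hence tw(G) = 1 exactly.

Treewidth 1.
Bags: B1 = {3, 4}  B2 = {1, 4}  B3 = {0, 1}  B4 = {0, 2}  B5 = {2, 6}  B6 = {6, 9}  B7 = {5, 9}  B8 = {5, 7}  B9 = {7, 8}
Tree: B1–B2, B2–B3, B3–B4, B4–B5, B5–B6, B6–B7, B7–B8, B8–B9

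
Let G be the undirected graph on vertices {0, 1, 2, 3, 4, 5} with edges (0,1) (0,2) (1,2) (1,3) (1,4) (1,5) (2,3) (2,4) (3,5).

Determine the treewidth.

2

A width-2 tree decomposition is:
Bags: B1 = {1, 2, 3}  B2 = {1, 2, 4}  B3 = {1, 3, 5}  B4 = {0, 1, 2}
Tree: B1–B2, B1–B3, B2–B4
Every bag has size at most 3, so the width is 3 − 1 = 2 and tw(G) ≤ 2. For the lower bound, the 3 vertices {0, 1, 2} are pairwise adjacent, and any tree decomposition puts a clique entirely inside one bag — forcing width ≥ 2. Combining the bounds, tw(G) = 2.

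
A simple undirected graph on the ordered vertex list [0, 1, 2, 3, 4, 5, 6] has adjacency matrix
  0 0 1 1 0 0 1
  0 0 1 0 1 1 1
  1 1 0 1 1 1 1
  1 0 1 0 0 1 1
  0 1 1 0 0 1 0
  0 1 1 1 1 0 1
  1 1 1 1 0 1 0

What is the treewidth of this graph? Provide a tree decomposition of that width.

Treewidth 3.
One such decomposition:
Bags: B1 = {1, 2, 5, 6}  B2 = {2, 3, 5, 6}  B3 = {0, 2, 3, 6}  B4 = {1, 2, 4, 5}
Tree: B1–B2, B2–B3, B1–B4

The largest bag has 4 vertices, giving width 3; this decomposition certifies tw(G) ≤ 3. For the lower bound, the 4 vertices {0, 2, 3, 6} are pairwise adjacent, and any tree decomposition puts a clique entirely inside one bag — forcing width ≥ 3. Hence tw(G) = 3 exactly.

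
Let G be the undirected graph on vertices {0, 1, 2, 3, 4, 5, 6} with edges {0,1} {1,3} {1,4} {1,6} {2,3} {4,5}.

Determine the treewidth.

A width-1 tree decomposition is:
Bags: B1 = {1, 3}  B2 = {1, 6}  B3 = {1, 4}  B4 = {0, 1}  B5 = {2, 3}  B6 = {4, 5}
Tree: B1–B2, B1–B3, B2–B4, B1–B5, B3–B6
Every bag has size at most 2, so the width is 2 − 1 = 1 and tw(G) ≤ 1. Since G has at least one edge (e.g. 3–1), it is not an edgeless graph, so tw(G) ≥ 1. Therefore the treewidth is 1.

1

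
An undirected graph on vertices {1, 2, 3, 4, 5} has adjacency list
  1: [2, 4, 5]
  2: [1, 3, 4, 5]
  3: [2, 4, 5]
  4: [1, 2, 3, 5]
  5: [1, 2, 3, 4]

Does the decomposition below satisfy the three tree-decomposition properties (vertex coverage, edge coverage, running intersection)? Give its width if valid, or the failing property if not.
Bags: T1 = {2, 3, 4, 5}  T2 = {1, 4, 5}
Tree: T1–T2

A tree decomposition must satisfy three properties: every vertex lies in some bag; for every edge, both endpoints lie together in some bag; and for every vertex, the bags containing it form a connected subtree. Here edge (2,1) lies in no bag, so the decomposition is invalid.

No — edge (2,1) lies in no bag.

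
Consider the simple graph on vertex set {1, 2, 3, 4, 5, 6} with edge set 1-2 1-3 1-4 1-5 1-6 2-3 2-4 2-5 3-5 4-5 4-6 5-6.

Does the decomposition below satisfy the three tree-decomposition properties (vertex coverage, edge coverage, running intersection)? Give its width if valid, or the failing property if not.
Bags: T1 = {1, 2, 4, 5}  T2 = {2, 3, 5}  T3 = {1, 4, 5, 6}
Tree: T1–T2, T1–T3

No — edge (1,3) lies in no bag.

A tree decomposition must satisfy three properties: every vertex lies in some bag; for every edge, both endpoints lie together in some bag; and for every vertex, the bags containing it form a connected subtree. Here edge (1,3) lies in no bag, so the decomposition is invalid.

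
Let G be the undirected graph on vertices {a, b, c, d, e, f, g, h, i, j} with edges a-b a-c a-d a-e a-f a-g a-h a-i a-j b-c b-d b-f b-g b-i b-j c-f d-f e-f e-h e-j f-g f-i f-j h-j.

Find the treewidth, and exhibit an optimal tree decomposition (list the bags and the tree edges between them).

Treewidth 3.
One such decomposition:
Bags: B1 = {a, b, f, j}  B2 = {a, b, d, f}  B3 = {a, b, f, i}  B4 = {a, e, f, j}  B5 = {a, e, h, j}  B6 = {a, b, f, g}  B7 = {a, b, c, f}
Tree: B1–B2, B2–B3, B1–B4, B4–B5, B1–B6, B3–B7

Each bag holds 4 vertices, so the decomposition has width 3, which upper-bounds the treewidth. On the other hand G contains the 4-clique {a, e, h, j}. A clique must lie in a single bag of any decomposition, so no decomposition can have width below 3. The upper and lower bounds meet at 3, so that is the treewidth.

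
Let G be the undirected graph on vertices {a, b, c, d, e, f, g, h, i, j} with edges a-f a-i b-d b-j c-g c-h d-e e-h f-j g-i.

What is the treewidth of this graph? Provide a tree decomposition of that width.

Treewidth 2.
One such decomposition:
Bags: B1 = {b, d, j}  B2 = {d, e, j}  B3 = {e, h, j}  B4 = {c, h, j}  B5 = {c, g, j}  B6 = {g, i, j}  B7 = {a, i, j}  B8 = {a, f, j}
Tree: B1–B2, B2–B3, B3–B4, B4–B5, B5–B6, B6–B7, B7–B8

Every bag has size at most 3, so the width is 3 − 1 = 2 and tw(G) ≤ 2. For the lower bound, G contains the cycle j–b–d–e–h–c–g–i–a–f–j, so G is not a forest; only forests have treewidth ≤ 1, hence tw(G) ≥ 2. The upper and lower bounds meet at 2, so that is the treewidth.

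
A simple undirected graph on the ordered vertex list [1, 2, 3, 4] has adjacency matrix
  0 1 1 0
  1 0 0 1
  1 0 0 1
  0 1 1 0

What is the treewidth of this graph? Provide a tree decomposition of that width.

Treewidth 2.
Bags: B1 = {2, 3, 4}  B2 = {1, 2, 3}
Tree: B1–B2

The largest bag has 3 vertices, giving width 2; this decomposition certifies tw(G) ≤ 2. Since 3–4–2–1–3 is a cycle in G, G is not acyclic. Forests are exactly the graphs of treewidth ≤ 1, so tw(G) ≥ 2. The upper and lower bounds meet at 2, so that is the treewidth.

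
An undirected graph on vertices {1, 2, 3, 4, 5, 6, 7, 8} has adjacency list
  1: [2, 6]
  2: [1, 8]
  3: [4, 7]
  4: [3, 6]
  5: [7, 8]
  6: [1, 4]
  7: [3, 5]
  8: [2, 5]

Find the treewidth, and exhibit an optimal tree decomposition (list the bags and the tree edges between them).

Treewidth 2.
Bags: B1 = {3, 4, 6}  B2 = {3, 6, 7}  B3 = {5, 6, 7}  B4 = {5, 6, 8}  B5 = {2, 6, 8}  B6 = {1, 2, 6}
Tree: B1–B2, B2–B3, B3–B4, B4–B5, B5–B6

The largest bag has 3 vertices, giving width 2; this decomposition certifies tw(G) ≤ 2. For the lower bound, G contains the cycle 6–4–3–7–5–8–2–1–6, so G is not a forest; only forests have treewidth ≤ 1, hence tw(G) ≥ 2. Therefore the treewidth is 2.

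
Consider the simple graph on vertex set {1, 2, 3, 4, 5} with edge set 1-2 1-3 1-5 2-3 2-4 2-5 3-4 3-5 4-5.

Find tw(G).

A width-3 tree decomposition is:
Bags: B1 = {1, 2, 3, 5}  B2 = {2, 3, 4, 5}
Tree: B1–B2
Each bag holds 4 vertices, so the decomposition has width 3, which upper-bounds the treewidth. For the lower bound, the 4 vertices {1, 2, 3, 5} are pairwise adjacent, and any tree decomposition puts a clique entirely inside one bag — forcing width ≥ 3. Hence tw(G) = 3 exactly.

3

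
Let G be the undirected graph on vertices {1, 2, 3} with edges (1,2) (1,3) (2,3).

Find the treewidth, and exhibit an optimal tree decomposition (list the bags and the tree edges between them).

Treewidth 2.
One optimal decomposition is:
Bags: B1 = {1, 2, 3}
Tree: (single bag)

A single bag containing all 3 vertices is trivially a valid decomposition of width 2. Conversely, {1, 2, 3} is a clique of size 3, and the vertices of any clique must share a bag in every tree decomposition; so some bag has ≥ 3 vertices and tw(G) ≥ 2. The upper and lower bounds meet at 2, so that is the treewidth.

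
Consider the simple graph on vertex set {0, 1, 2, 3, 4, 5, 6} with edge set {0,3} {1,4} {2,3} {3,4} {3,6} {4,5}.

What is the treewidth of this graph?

A width-1 tree decomposition is:
Bags: B1 = {4, 5}  B2 = {3, 4}  B3 = {0, 3}  B4 = {1, 4}  B5 = {2, 3}  B6 = {3, 6}
Tree: B1–B2, B2–B3, B2–B4, B2–B5, B3–B6
Every bag has size at most 2, so the width is 2 − 1 = 1 and tw(G) ≤ 1. Since G has at least one edge (e.g. 4–5), it is not an edgeless graph, so tw(G) ≥ 1. The upper and lower bounds meet at 1, so that is the treewidth.

1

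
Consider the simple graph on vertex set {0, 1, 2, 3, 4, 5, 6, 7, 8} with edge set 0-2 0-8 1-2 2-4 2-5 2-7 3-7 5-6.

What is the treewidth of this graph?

1

A width-1 tree decomposition is:
Bags: B1 = {0, 2}  B2 = {2, 7}  B3 = {2, 5}  B4 = {5, 6}  B5 = {3, 7}  B6 = {2, 4}  B7 = {1, 2}  B8 = {0, 8}
Tree: B1–B2, B1–B3, B3–B4, B2–B5, B3–B6, B1–B7, B1–B8
Each bag holds 2 vertices, so the decomposition has width 1, which upper-bounds the treewidth. G has an edge, so its treewidth is at least 1. The upper and lower bounds meet at 1, so that is the treewidth.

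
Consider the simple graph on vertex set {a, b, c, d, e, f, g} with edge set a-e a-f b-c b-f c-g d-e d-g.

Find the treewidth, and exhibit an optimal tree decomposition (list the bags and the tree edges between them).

Every bag has size at most 3, so the width is 3 − 1 = 2 and tw(G) ≤ 2. Since b–f–a–e–d–g–c–b is a cycle in G, G is not acyclic. Forests are exactly the graphs of treewidth ≤ 1, so tw(G) ≥ 2. Hence tw(G) = 2 exactly.

Treewidth 2.
One optimal decomposition is:
Bags: B1 = {a, b, f}  B2 = {a, b, e}  B3 = {b, d, e}  B4 = {b, d, g}  B5 = {b, c, g}
Tree: B1–B2, B2–B3, B3–B4, B4–B5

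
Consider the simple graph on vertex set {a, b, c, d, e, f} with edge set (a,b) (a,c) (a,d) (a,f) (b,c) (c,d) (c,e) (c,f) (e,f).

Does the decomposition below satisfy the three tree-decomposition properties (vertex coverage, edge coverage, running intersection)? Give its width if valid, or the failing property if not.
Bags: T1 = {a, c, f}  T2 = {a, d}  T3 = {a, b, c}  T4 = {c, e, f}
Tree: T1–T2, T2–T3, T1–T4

A tree decomposition must satisfy three properties: every vertex lies in some bag; for every edge, both endpoints lie together in some bag; and for every vertex, the bags containing it form a connected subtree. Here edge (c,d) lies in no bag, so the decomposition is invalid.

No — edge (c,d) lies in no bag.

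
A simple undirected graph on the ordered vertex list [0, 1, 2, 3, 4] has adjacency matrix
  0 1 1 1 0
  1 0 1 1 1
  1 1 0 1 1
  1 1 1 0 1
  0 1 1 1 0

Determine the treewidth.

A width-3 tree decomposition is:
Bags: B1 = {1, 2, 3, 4}  B2 = {0, 1, 2, 3}
Tree: B1–B2
Every bag has size at most 4, so the width is 4 − 1 = 3 and tw(G) ≤ 3. On the other hand G contains the 4-clique {0, 1, 2, 3}. A clique must lie in a single bag of any decomposition, so no decomposition can have width below 3. Hence tw(G) = 3 exactly.

3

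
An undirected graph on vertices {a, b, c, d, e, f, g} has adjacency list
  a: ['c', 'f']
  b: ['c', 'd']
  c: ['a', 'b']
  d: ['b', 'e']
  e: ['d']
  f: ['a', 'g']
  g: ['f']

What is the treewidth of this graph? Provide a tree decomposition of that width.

Treewidth 1.
One such decomposition:
Bags: B1 = {f, g}  B2 = {a, f}  B3 = {a, c}  B4 = {b, c}  B5 = {b, d}  B6 = {d, e}
Tree: B1–B2, B2–B3, B3–B4, B4–B5, B5–B6

Every bag has size at most 2, so the width is 2 − 1 = 1 and tw(G) ≤ 1. Any graph with an edge has treewidth ≥ 1, and G has the edge g–f. Therefore the treewidth is 1.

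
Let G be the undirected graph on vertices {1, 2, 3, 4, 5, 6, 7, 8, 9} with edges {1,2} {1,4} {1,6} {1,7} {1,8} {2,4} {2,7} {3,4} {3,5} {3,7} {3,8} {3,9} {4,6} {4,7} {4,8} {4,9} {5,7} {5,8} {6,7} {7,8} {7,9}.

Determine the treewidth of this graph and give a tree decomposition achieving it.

Each bag holds 4 vertices, so the decomposition has width 3, which upper-bounds the treewidth. Conversely, {1, 4, 7, 8} is a clique of size 4, and the vertices of any clique must share a bag in every tree decomposition; so some bag has ≥ 4 vertices and tw(G) ≥ 3. Hence tw(G) = 3 exactly.

Treewidth 3.
One optimal decomposition is:
Bags: B1 = {1, 4, 6, 7}  B2 = {1, 4, 7, 8}  B3 = {3, 4, 7, 8}  B4 = {3, 4, 7, 9}  B5 = {1, 2, 4, 7}  B6 = {3, 5, 7, 8}
Tree: B1–B2, B2–B3, B3–B4, B2–B5, B3–B6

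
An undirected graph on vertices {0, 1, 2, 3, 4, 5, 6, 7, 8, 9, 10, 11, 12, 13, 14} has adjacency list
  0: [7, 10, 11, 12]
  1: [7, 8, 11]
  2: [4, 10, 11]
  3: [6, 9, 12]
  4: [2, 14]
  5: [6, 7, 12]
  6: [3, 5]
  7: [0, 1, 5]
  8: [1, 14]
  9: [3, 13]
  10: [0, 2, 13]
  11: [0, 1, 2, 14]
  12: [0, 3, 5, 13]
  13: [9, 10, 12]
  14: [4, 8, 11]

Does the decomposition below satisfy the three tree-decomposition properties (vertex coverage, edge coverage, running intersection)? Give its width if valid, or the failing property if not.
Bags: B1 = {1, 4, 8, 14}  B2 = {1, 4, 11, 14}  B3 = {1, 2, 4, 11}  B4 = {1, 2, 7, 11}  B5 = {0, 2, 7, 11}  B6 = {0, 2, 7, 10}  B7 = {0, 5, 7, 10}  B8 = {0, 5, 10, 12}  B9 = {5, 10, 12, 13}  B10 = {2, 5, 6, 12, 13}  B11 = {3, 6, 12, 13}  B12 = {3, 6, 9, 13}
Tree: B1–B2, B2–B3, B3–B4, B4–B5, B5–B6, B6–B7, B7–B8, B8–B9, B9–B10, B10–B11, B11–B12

A tree decomposition must satisfy three properties: every vertex lies in some bag; for every edge, both endpoints lie together in some bag; and for every vertex, the bags containing it form a connected subtree. Here bags containing vertex 2 are not connected in the tree, so the decomposition is invalid.

No — bags containing vertex 2 are not connected in the tree.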